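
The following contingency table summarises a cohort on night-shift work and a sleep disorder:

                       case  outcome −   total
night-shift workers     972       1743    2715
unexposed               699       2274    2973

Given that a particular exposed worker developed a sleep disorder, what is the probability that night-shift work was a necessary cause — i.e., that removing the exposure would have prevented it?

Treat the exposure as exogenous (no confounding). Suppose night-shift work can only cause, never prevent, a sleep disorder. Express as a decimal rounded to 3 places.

p₁ = P(outcome | exposed) = 972/2715 = 0.35801
p₀ = P(outcome | unexposed) = 699/2973 = 0.23512
Under exogeneity and monotonicity, PN = (p₁ − p₀) / p₁.
PN = (0.35801 − 0.23512) / 0.35801 = 0.1229 / 0.35801 ≈ 0.3433

PN ≈ 0.343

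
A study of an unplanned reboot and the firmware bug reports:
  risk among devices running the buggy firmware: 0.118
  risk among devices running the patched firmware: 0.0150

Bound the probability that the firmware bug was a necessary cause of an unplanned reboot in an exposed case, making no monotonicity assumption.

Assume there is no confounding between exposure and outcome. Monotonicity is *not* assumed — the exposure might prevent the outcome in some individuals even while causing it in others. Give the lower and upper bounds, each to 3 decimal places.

0.873 ≤ PN ≤ 1.000

Let p₁ = 0.118, p₀ = 0.015.
Under exogeneity alone the bounds on PN are max{0,(p₁−p₀)/p₁} ≤ PN ≤ min{1,(1−p₀)/p₁}.
  lower = (p₁ − p₀)/p₁ = 0.103 / 0.118 ≈ 0.8729
  upper = min{1, (1 − p₀)/p₁} = 0.985 / 0.118 ≈ 8.3475 → capped at 1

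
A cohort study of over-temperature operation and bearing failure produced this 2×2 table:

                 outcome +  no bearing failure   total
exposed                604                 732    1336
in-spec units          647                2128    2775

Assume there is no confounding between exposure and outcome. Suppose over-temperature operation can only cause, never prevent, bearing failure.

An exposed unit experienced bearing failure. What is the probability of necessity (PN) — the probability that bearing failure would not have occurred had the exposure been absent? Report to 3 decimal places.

PN ≈ 0.484

p₁ = P(outcome | exposed) = 604/1336 = 0.4521
p₀ = P(outcome | unexposed) = 647/2775 = 0.23315
Under exogeneity and monotonicity, PN = (p₁ − p₀) / p₁.
PN = (0.4521 − 0.23315) / 0.4521 = 0.21894 / 0.4521 ≈ 0.4843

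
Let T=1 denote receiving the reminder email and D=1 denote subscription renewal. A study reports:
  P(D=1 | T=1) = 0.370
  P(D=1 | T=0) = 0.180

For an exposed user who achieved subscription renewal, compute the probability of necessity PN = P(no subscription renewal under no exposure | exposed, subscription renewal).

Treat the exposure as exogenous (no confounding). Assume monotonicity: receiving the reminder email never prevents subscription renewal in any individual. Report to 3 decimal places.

PN ≈ 0.514

Let p₁ = 0.37, p₀ = 0.18.
Under exogeneity and monotonicity, PN = (p₁ − p₀) / p₁.
PN = (0.37 − 0.18) / 0.37 = 0.19 / 0.37 ≈ 0.5135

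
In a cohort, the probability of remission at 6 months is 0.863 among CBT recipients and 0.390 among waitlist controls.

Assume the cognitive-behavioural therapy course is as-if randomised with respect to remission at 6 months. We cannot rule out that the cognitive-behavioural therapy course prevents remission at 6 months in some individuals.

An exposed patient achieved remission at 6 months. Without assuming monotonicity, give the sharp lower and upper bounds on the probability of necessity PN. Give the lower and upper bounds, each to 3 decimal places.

Let p₁ = 0.863, p₀ = 0.39.
Under exogeneity alone the bounds on PN are max{0,(p₁−p₀)/p₁} ≤ PN ≤ min{1,(1−p₀)/p₁}.
  lower = (p₁ − p₀)/p₁ = 0.473 / 0.863 ≈ 0.5481
  upper = min{1, (1 − p₀)/p₁} = 0.61 / 0.863 ≈ 0.7068

0.548 ≤ PN ≤ 0.707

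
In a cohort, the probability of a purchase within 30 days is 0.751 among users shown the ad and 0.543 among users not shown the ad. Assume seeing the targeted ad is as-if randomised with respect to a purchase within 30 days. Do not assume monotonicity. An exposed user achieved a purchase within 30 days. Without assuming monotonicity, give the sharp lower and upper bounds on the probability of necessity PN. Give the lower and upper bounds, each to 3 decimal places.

0.277 ≤ PN ≤ 0.609

Let p₁ = 0.751, p₀ = 0.543.
Under exogeneity alone the bounds on PN are max{0,(p₁−p₀)/p₁} ≤ PN ≤ min{1,(1−p₀)/p₁}.
  lower = (p₁ − p₀)/p₁ = 0.208 / 0.751 ≈ 0.2770
  upper = min{1, (1 − p₀)/p₁} = 0.457 / 0.751 ≈ 0.6085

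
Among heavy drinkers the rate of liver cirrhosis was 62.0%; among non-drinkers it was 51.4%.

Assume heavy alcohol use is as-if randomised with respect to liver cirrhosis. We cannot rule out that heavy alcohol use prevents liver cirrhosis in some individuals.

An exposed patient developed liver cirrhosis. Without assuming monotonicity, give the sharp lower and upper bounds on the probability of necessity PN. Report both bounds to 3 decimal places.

p₁ = 0.62, p₀ = 0.514.
Under exogeneity alone the bounds on PN are max{0,(p₁−p₀)/p₁} ≤ PN ≤ min{1,(1−p₀)/p₁}.
  lower = (p₁ − p₀)/p₁ = 0.106 / 0.62 ≈ 0.1710
  upper = min{1, (1 − p₀)/p₁} = 0.486 / 0.62 ≈ 0.7839

0.171 ≤ PN ≤ 0.784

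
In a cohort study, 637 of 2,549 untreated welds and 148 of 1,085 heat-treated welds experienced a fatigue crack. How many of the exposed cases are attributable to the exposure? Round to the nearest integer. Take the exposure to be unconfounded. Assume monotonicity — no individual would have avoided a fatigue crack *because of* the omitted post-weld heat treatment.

about 289 cases

p₁ = P(outcome | exposed) = 637/2549 = 0.2499
p₀ = P(outcome | unexposed) = 148/1085 = 0.13641
PN = (p₁ − p₀)/p₁ = (0.2499 − 0.13641) / 0.2499 ≈ 0.45416.
Attributable cases ≈ PN × (exposed cases) = 0.45416 × 637 ≈ 289.30.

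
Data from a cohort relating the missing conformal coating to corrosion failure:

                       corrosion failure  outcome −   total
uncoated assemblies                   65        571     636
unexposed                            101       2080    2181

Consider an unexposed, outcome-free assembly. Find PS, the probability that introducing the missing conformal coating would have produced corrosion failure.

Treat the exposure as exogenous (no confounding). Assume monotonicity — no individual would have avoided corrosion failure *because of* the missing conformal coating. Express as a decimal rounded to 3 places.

p₁ = P(outcome | exposed) = 65/636 = 0.1022
p₀ = P(outcome | unexposed) = 101/2181 = 0.046309
Under exogeneity and monotonicity, PS = (p₁ − p₀)/(1 − p₀).
PS = (0.1022 − 0.046309) / 0.95369 ≈ 0.0586

PS ≈ 0.059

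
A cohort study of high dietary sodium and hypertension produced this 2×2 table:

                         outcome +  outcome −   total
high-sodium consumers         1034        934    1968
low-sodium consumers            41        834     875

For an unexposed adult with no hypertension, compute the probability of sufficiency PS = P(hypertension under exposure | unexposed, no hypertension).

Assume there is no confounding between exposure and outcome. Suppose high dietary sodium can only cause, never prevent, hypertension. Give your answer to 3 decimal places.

PS ≈ 0.502

p₁ = P(outcome | exposed) = 1034/1968 = 0.52541
p₀ = P(outcome | unexposed) = 41/875 = 0.046857
Under exogeneity and monotonicity, PS = (p₁ − p₀) / (1 − p₀).
PS = (0.52541 − 0.046857) / (1 − 0.046857) = 0.47855 / 0.95314 ≈ 0.5021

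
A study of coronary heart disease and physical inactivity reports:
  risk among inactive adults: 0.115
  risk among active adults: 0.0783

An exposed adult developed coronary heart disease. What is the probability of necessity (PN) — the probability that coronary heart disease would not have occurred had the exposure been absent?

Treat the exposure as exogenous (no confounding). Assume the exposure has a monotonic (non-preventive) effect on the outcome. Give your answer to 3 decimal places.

Let p₁ = 0.115, p₀ = 0.0783.
Under exogeneity and monotonicity, PN = (p₁ − p₀) / p₁.
PN = (0.115 − 0.0783) / 0.115 = 0.0367 / 0.115 ≈ 0.3191

PN ≈ 0.319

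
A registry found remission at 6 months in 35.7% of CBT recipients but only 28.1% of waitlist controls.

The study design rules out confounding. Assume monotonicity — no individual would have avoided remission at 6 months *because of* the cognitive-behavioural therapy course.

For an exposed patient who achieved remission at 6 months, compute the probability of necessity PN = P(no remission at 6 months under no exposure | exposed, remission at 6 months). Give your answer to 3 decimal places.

PN ≈ 0.213

p₁ = 0.357, p₀ = 0.281.
Under exogeneity and monotonicity, PN = (p₁ − p₀) / p₁.
PN = (0.357 − 0.281) / 0.357 = 0.076 / 0.357 ≈ 0.2129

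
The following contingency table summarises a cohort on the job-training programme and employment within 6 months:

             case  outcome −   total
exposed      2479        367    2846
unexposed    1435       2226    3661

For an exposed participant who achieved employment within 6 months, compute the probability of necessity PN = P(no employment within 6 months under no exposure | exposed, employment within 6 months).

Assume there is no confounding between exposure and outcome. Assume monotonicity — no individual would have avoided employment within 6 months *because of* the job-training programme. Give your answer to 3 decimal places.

PN ≈ 0.550

p₁ = P(outcome | exposed) = 2479/2846 = 0.87105
p₀ = P(outcome | unexposed) = 1435/3661 = 0.39197
Under exogeneity and monotonicity, PN = (p₁ − p₀)/p₁.
PN = (0.87105 − 0.39197) / 0.87105 ≈ 0.5500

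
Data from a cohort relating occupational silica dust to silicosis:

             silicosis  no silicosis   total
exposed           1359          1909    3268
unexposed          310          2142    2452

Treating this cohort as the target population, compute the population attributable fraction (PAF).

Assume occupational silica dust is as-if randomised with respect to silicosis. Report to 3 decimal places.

p₁ = P(outcome | exposed) = 1359/3268 = 0.41585
p₀ = P(outcome | unexposed) = 310/2452 = 0.12643
Exposure prevalence π = 3268/5720 = 0.57133; overall risk P(Y=1) = 0.29178.
Under exogeneity, PAF = [P(Y=1) − p₀]/P(Y=1).
PAF = (0.29178 − 0.12643) / 0.29178 ≈ 0.5667

PAF ≈ 0.567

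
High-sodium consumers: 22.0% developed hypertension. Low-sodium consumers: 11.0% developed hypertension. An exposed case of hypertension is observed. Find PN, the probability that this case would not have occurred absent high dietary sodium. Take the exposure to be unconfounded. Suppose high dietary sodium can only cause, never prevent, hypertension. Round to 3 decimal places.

PN ≈ 0.500

p₁ = 0.22, p₀ = 0.11.
Under exogeneity and monotonicity, PN = (p₁ − p₀) / p₁.
PN = (0.22 − 0.11) / 0.22 = 0.11 / 0.22 ≈ 0.5000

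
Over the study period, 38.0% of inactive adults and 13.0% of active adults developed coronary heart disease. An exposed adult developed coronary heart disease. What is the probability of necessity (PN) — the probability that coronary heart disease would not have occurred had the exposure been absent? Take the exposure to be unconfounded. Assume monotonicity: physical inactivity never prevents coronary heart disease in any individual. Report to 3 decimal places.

PN ≈ 0.658

p₁ = 0.38, p₀ = 0.13.
Under exogeneity and monotonicity, PN = (p₁ − p₀) / p₁.
PN = (0.38 − 0.13) / 0.38 = 0.25 / 0.38 ≈ 0.6579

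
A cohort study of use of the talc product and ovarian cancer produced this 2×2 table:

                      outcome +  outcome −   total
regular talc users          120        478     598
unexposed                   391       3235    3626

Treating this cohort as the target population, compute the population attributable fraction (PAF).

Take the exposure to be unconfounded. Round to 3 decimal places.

p₁ = P(outcome | exposed) = 120/598 = 0.20067
p₀ = P(outcome | unexposed) = 391/3626 = 0.10783
Exposure prevalence π = 598/4224 = 0.14157; overall risk P(Y=1) = 0.12098.
Under exogeneity, PAF = [P(Y=1) − p₀]/P(Y=1).
PAF = (0.12098 − 0.10783) / 0.12098 ≈ 0.1086

PAF ≈ 0.109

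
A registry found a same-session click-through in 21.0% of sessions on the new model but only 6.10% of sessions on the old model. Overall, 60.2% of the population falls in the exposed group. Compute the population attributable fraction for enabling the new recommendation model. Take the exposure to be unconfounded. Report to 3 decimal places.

p₁ = 0.21, p₀ = 0.061.
Overall risk P(Y=1) = π·p₁ + (1−π)·p₀ = 0.602×0.21 + 0.398×0.061 = 0.1507.
Under exogeneity, PAF = [P(Y=1) − p₀] / P(Y=1).
PAF = (0.1507 − 0.061) / 0.1507 ≈ 0.5952

PAF ≈ 0.595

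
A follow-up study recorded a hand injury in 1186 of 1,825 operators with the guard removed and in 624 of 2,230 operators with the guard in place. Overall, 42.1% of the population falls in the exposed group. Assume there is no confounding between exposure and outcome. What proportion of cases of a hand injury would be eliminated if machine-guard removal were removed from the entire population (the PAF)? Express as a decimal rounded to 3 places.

p₁ = P(outcome | exposed) = 1186/1825 = 0.64986
p₀ = P(outcome | unexposed) = 624/2230 = 0.27982
Overall risk P(Y=1) = π·p₁ + (1−π)·p₀ = 0.421×0.64986 + 0.579×0.27982 = 0.43561.
Under exogeneity, PAF = [P(Y=1) − p₀] / P(Y=1).
PAF = (0.43561 − 0.27982) / 0.43561 ≈ 0.3576

PAF ≈ 0.358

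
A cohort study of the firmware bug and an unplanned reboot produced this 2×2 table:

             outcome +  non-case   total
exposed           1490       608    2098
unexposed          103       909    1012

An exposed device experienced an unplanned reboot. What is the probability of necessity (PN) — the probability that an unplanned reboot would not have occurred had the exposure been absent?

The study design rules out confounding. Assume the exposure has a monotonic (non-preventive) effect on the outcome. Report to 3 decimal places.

p₁ = P(outcome | exposed) = 1490/2098 = 0.7102
p₀ = P(outcome | unexposed) = 103/1012 = 0.10178
Under exogeneity and monotonicity, PN = (p₁ − p₀)/p₁.
PN = (0.7102 − 0.10178) / 0.7102 ≈ 0.8567

PN ≈ 0.857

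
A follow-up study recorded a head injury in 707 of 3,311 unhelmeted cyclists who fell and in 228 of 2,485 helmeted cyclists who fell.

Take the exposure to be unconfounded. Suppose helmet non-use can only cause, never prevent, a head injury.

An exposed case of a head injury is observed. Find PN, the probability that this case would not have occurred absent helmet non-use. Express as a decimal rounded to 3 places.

p₁ = P(outcome | exposed) = 707/3311 = 0.21353
p₀ = P(outcome | unexposed) = 228/2485 = 0.091751
Under exogeneity and monotonicity, PN = (p₁ − p₀) / p₁.
PN = (0.21353 − 0.091751) / 0.21353 = 0.12178 / 0.21353 ≈ 0.5703

PN ≈ 0.570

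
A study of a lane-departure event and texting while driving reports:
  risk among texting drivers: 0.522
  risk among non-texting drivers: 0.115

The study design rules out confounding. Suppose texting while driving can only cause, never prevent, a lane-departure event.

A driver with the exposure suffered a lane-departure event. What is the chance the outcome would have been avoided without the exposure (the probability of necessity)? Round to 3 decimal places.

Let p₁ = 0.522, p₀ = 0.115.
Under exogeneity and monotonicity, PN = (p₁ − p₀) / p₁.
PN = (0.522 − 0.115) / 0.522 = 0.407 / 0.522 ≈ 0.7797

PN ≈ 0.780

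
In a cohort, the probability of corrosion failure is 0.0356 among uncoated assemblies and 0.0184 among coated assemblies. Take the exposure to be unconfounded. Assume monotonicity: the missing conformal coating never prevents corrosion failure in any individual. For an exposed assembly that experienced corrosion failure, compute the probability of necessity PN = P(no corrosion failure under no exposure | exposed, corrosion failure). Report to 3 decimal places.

PN ≈ 0.483

Let p₁ = 0.0356, p₀ = 0.0184.
Under exogeneity and monotonicity, PN = (p₁ − p₀) / p₁.
PN = (0.0356 − 0.0184) / 0.0356 = 0.0172 / 0.0356 ≈ 0.4831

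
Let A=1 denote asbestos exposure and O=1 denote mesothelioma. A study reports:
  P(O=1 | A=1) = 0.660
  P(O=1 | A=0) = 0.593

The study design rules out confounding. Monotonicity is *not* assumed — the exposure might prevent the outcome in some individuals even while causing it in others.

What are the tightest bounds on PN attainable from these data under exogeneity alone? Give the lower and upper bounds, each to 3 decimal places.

0.102 ≤ PN ≤ 0.617

Let p₁ = 0.66, p₀ = 0.593.
Under exogeneity alone the bounds on PN are max{0,(p₁−p₀)/p₁} ≤ PN ≤ min{1,(1−p₀)/p₁}.
  lower = (p₁ − p₀)/p₁ = 0.067 / 0.66 ≈ 0.1015
  upper = min{1, (1 − p₀)/p₁} = 0.407 / 0.66 ≈ 0.6167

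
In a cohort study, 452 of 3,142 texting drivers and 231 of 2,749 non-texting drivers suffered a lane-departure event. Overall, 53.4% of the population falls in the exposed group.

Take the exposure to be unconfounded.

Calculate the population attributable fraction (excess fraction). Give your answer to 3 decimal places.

p₁ = P(outcome | exposed) = 452/3142 = 0.14386
p₀ = P(outcome | unexposed) = 231/2749 = 0.084031
Overall risk P(Y=1) = π·p₁ + (1−π)·p₀ = 0.534×0.14386 + 0.466×0.084031 = 0.11598.
Under exogeneity, PAF = [P(Y=1) − p₀] / P(Y=1).
PAF = (0.11598 − 0.084031) / 0.11598 ≈ 0.2755

PAF ≈ 0.275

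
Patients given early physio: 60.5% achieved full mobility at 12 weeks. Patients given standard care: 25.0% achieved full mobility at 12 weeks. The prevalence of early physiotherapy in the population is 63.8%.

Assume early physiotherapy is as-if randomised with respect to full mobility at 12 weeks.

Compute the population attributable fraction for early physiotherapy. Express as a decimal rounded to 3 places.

p₁ = 0.605, p₀ = 0.25.
Overall risk P(Y=1) = π·p₁ + (1−π)·p₀ = 0.638×0.605 + 0.362×0.25 = 0.47649.
Under exogeneity, PAF = [P(Y=1) − p₀] / P(Y=1).
PAF = (0.47649 − 0.25) / 0.47649 ≈ 0.4753

PAF ≈ 0.475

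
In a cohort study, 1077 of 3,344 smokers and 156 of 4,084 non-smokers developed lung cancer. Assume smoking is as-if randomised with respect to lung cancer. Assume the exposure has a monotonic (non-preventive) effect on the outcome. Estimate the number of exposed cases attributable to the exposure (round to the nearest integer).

p₁ = P(outcome | exposed) = 1077/3344 = 0.32207
p₀ = P(outcome | unexposed) = 156/4084 = 0.038198
PN = (p₁ − p₀)/p₁ = (0.32207 − 0.038198) / 0.32207 ≈ 0.88140.
Attributable cases ≈ PN × (exposed cases) = 0.88140 × 1077 ≈ 949.27.

about 949 cases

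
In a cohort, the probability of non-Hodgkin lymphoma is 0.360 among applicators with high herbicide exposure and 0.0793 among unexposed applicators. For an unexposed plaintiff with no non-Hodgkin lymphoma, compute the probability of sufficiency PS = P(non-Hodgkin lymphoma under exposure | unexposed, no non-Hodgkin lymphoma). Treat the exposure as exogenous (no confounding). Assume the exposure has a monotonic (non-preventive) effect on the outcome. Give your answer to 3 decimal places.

Let p₁ = 0.36, p₀ = 0.0793.
Under exogeneity and monotonicity, PS = (p₁ − p₀) / (1 − p₀).
PS = (0.36 − 0.0793) / (1 − 0.0793) = 0.2807 / 0.9207 ≈ 0.3049

PS ≈ 0.305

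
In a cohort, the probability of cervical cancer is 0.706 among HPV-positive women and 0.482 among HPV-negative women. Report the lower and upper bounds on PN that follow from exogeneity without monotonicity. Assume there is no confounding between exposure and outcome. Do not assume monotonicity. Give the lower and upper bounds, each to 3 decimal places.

0.317 ≤ PN ≤ 0.734

Let p₁ = 0.706, p₀ = 0.482.
Under exogeneity alone the bounds on PN are max{0,(p₁−p₀)/p₁} ≤ PN ≤ min{1,(1−p₀)/p₁}.
  lower = (p₁ − p₀)/p₁ = 0.224 / 0.706 ≈ 0.3173
  upper = min{1, (1 − p₀)/p₁} = 0.518 / 0.706 ≈ 0.7337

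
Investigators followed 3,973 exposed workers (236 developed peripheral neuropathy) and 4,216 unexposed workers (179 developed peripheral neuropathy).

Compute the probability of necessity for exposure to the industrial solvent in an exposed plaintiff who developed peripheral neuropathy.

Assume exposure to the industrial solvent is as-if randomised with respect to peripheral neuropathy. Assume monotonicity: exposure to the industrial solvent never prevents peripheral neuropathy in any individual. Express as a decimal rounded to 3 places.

PN ≈ 0.285

p₁ = P(outcome | exposed) = 236/3973 = 0.059401
p₀ = P(outcome | unexposed) = 179/4216 = 0.042457
Under exogeneity and monotonicity, PN = (p₁ − p₀) / p₁.
PN = (0.059401 − 0.042457) / 0.059401 = 0.016944 / 0.059401 ≈ 0.2852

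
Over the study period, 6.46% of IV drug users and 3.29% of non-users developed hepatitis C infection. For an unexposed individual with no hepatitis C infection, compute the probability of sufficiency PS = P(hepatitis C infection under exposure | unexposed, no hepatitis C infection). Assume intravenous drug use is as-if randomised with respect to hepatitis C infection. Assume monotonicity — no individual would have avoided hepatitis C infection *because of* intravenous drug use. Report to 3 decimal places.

PS ≈ 0.033

p₁ = 0.0646, p₀ = 0.0329.
Under exogeneity and monotonicity, PS = (p₁ − p₀) / (1 − p₀).
PS = (0.0646 − 0.0329) / (1 − 0.0329) = 0.0317 / 0.9671 ≈ 0.0328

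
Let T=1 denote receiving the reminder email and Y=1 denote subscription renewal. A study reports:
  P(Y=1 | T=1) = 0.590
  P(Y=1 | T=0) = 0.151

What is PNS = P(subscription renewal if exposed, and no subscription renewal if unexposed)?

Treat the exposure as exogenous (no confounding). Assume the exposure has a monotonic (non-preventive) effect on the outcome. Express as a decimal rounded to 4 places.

Let p₁ = 0.59, p₀ = 0.151.
Under exogeneity and monotonicity, PNS = p₁ − p₀.
PNS = 0.59 − 0.151 = 0.439

PNS ≈ 0.4390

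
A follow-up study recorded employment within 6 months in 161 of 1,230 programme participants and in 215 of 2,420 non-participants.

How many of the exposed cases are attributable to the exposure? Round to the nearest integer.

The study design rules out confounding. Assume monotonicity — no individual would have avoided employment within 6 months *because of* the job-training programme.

p₁ = P(outcome | exposed) = 161/1230 = 0.13089
p₀ = P(outcome | unexposed) = 215/2420 = 0.088843
PN = (p₁ − p₀)/p₁ = (0.13089 − 0.088843) / 0.13089 ≈ 0.32126.
Attributable cases ≈ PN × (exposed cases) = 0.32126 × 161 ≈ 51.72.

about 52 cases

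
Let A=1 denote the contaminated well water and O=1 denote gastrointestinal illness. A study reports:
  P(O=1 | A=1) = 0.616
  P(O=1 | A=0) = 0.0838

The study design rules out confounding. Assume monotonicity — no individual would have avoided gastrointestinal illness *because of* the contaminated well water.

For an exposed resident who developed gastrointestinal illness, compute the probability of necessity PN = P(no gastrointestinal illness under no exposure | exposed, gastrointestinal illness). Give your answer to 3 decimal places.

Let p₁ = 0.616, p₀ = 0.0838.
Under exogeneity and monotonicity, PN = (p₁ − p₀) / p₁.
PN = (0.616 − 0.0838) / 0.616 = 0.5322 / 0.616 ≈ 0.8640

PN ≈ 0.864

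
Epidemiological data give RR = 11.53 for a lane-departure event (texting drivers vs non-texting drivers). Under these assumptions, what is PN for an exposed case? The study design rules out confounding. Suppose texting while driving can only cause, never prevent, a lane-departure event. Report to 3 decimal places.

PN ≈ 0.913

Under exogeneity and monotonicity, PN = (RR − 1) / RR = 1 − 1/RR.
PN = (11.53 − 1) / 11.53 = 10.53 / 11.53 ≈ 0.9133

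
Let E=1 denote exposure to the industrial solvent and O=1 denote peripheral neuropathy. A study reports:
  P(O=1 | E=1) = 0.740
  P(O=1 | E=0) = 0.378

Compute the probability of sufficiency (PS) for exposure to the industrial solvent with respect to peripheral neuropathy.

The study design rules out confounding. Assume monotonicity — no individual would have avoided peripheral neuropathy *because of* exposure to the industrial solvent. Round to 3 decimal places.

Let p₁ = 0.74, p₀ = 0.378.
Under exogeneity and monotonicity, PS = (p₁ − p₀) / (1 − p₀).
PS = (0.74 − 0.378) / (1 − 0.378) = 0.362 / 0.622 ≈ 0.5820

PS ≈ 0.582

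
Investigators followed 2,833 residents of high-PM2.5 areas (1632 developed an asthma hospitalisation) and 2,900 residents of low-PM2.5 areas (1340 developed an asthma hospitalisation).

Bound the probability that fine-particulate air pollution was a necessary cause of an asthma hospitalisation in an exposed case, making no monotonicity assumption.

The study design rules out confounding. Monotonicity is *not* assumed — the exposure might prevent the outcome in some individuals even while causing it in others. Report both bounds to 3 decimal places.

0.198 ≤ PN ≤ 0.934

p₁ = P(outcome | exposed) = 1632/2833 = 0.57607
p₀ = P(outcome | unexposed) = 1340/2900 = 0.46207
Under exogeneity alone the bounds on PN are max{0,(p₁−p₀)/p₁} ≤ PN ≤ min{1,(1−p₀)/p₁}.
  lower = (p₁ − p₀)/p₁ = 0.114 / 0.57607 ≈ 0.1979
  upper = min{1, (1 − p₀)/p₁} = 0.53793 / 0.57607 ≈ 0.9338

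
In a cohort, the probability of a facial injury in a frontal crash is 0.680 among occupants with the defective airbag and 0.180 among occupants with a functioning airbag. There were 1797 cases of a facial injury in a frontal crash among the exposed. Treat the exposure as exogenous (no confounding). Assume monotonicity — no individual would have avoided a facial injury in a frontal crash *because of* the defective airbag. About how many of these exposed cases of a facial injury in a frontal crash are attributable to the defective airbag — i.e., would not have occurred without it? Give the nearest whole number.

Let p₁ = 0.68, p₀ = 0.18.
PN = (p₁ − p₀)/p₁ = (0.68 − 0.18) / 0.68 ≈ 0.73529.
Attributable cases ≈ PN × (exposed cases) = 0.73529 × 1797 ≈ 1321.32.

about 1321 cases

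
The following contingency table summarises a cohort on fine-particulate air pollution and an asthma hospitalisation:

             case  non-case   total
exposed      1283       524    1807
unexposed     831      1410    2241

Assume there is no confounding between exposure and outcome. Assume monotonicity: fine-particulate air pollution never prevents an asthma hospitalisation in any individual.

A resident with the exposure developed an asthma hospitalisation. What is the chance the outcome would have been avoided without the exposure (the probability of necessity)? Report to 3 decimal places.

p₁ = P(outcome | exposed) = 1283/1807 = 0.71002
p₀ = P(outcome | unexposed) = 831/2241 = 0.37082
Under exogeneity and monotonicity, PN = (p₁ − p₀)/p₁.
PN = (0.71002 − 0.37082) / 0.71002 ≈ 0.4777

PN ≈ 0.478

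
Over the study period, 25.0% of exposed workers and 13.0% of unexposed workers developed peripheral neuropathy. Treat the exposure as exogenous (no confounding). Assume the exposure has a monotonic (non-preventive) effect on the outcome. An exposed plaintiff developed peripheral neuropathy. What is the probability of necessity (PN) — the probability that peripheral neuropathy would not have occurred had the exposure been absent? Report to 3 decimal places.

PN ≈ 0.480

p₁ = 0.25, p₀ = 0.13.
Under exogeneity and monotonicity, PN = (p₁ − p₀) / p₁.
PN = (0.25 − 0.13) / 0.25 = 0.12 / 0.25 ≈ 0.4800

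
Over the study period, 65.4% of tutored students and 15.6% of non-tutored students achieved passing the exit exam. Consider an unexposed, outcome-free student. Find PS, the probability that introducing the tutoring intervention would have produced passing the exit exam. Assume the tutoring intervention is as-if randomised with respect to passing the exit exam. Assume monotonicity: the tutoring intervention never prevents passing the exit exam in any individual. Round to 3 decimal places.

p₁ = 0.654, p₀ = 0.156.
Under exogeneity and monotonicity, PS = (p₁ − p₀) / (1 − p₀).
PS = (0.654 − 0.156) / (1 − 0.156) = 0.498 / 0.844 ≈ 0.5900

PS ≈ 0.590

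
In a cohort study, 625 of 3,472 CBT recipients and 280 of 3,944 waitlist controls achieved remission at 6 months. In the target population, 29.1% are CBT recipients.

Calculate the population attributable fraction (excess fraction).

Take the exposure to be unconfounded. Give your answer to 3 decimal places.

p₁ = P(outcome | exposed) = 625/3472 = 0.18001
p₀ = P(outcome | unexposed) = 280/3944 = 0.070994
Overall risk P(Y=1) = π·p₁ + (1−π)·p₀ = 0.291×0.18001 + 0.709×0.070994 = 0.10272.
Under exogeneity, PAF = [P(Y=1) − p₀] / P(Y=1).
PAF = (0.10272 − 0.070994) / 0.10272 ≈ 0.3088

PAF ≈ 0.309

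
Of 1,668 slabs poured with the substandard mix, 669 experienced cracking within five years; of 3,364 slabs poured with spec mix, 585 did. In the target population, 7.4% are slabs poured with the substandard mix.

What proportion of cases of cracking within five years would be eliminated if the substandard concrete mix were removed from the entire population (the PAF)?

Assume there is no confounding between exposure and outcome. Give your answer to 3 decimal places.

PAF ≈ 0.088

p₁ = P(outcome | exposed) = 669/1668 = 0.40108
p₀ = P(outcome | unexposed) = 585/3364 = 0.1739
Overall risk P(Y=1) = π·p₁ + (1−π)·p₀ = 0.074×0.40108 + 0.926×0.1739 = 0.19071.
Under exogeneity, PAF = [P(Y=1) − p₀] / P(Y=1).
PAF = (0.19071 − 0.1739) / 0.19071 ≈ 0.0882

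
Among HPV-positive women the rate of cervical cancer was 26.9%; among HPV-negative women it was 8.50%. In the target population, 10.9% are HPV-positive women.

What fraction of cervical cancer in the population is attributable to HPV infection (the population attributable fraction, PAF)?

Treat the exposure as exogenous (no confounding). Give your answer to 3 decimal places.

p₁ = 0.269, p₀ = 0.085.
Overall risk P(Y=1) = π·p₁ + (1−π)·p₀ = 0.109×0.269 + 0.891×0.085 = 0.10506.
Under exogeneity, PAF = [P(Y=1) − p₀] / P(Y=1).
PAF = (0.10506 − 0.085) / 0.10506 ≈ 0.1909

PAF ≈ 0.191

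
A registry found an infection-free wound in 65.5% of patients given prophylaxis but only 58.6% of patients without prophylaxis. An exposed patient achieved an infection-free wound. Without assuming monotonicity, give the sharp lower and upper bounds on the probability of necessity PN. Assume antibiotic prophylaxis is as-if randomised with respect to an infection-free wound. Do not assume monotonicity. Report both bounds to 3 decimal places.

0.105 ≤ PN ≤ 0.632

p₁ = 0.655, p₀ = 0.586.
Under exogeneity alone the bounds on PN are max{0,(p₁−p₀)/p₁} ≤ PN ≤ min{1,(1−p₀)/p₁}.
  lower = (p₁ − p₀)/p₁ = 0.069 / 0.655 ≈ 0.1053
  upper = min{1, (1 − p₀)/p₁} = 0.414 / 0.655 ≈ 0.6321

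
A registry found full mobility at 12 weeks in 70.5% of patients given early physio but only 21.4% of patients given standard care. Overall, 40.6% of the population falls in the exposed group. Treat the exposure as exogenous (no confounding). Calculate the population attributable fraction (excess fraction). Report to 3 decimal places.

p₁ = 0.705, p₀ = 0.214.
Overall risk P(Y=1) = π·p₁ + (1−π)·p₀ = 0.406×0.705 + 0.594×0.214 = 0.41335.
Under exogeneity, PAF = [P(Y=1) − p₀] / P(Y=1).
PAF = (0.41335 − 0.214) / 0.41335 ≈ 0.4823

PAF ≈ 0.482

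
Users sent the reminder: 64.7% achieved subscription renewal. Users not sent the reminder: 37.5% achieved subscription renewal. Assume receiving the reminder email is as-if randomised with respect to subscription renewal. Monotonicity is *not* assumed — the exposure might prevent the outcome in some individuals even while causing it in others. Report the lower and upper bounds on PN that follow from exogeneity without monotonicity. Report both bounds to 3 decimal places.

p₁ = 0.647, p₀ = 0.375.
Under exogeneity alone the bounds on PN are max{0,(p₁−p₀)/p₁} ≤ PN ≤ min{1,(1−p₀)/p₁}.
  lower = (p₁ − p₀)/p₁ = 0.272 / 0.647 ≈ 0.4204
  upper = min{1, (1 − p₀)/p₁} = 0.625 / 0.647 ≈ 0.9660

0.420 ≤ PN ≤ 0.966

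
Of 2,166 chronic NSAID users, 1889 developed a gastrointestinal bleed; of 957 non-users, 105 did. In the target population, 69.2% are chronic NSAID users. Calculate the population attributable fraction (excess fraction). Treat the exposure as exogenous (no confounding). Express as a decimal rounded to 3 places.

p₁ = P(outcome | exposed) = 1889/2166 = 0.87211
p₀ = P(outcome | unexposed) = 105/957 = 0.10972
Overall risk P(Y=1) = π·p₁ + (1−π)·p₀ = 0.692×0.87211 + 0.308×0.10972 = 0.6373.
Under exogeneity, PAF = [P(Y=1) − p₀] / P(Y=1).
PAF = (0.6373 − 0.10972) / 0.6373 ≈ 0.8278

PAF ≈ 0.828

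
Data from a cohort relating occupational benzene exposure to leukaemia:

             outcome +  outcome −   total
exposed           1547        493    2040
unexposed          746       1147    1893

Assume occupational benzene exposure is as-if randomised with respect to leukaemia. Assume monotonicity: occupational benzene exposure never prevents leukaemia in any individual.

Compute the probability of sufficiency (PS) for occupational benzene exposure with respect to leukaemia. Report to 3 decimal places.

PS ≈ 0.601

p₁ = P(outcome | exposed) = 1547/2040 = 0.75833
p₀ = P(outcome | unexposed) = 746/1893 = 0.39408
Under exogeneity and monotonicity, PS = (p₁ − p₀)/(1 − p₀).
PS = (0.75833 − 0.39408) / 0.60592 ≈ 0.6012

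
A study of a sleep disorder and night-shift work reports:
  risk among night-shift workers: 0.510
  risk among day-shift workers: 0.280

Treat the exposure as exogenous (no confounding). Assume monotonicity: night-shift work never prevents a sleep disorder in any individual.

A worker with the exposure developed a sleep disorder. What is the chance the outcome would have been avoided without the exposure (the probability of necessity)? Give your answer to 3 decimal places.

Let p₁ = 0.51, p₀ = 0.28.
Under exogeneity and monotonicity, PN = (p₁ − p₀) / p₁.
PN = (0.51 − 0.28) / 0.51 = 0.23 / 0.51 ≈ 0.4510

PN ≈ 0.451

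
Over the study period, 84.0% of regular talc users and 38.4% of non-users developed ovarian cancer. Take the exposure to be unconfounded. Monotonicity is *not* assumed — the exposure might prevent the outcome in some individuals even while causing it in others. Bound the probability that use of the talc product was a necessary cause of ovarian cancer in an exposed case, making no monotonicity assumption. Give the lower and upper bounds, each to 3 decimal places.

0.543 ≤ PN ≤ 0.733

p₁ = 0.84, p₀ = 0.384.
Under exogeneity alone the bounds on PN are max{0,(p₁−p₀)/p₁} ≤ PN ≤ min{1,(1−p₀)/p₁}.
  lower = (p₁ − p₀)/p₁ = 0.456 / 0.84 ≈ 0.5429
  upper = min{1, (1 − p₀)/p₁} = 0.616 / 0.84 ≈ 0.7333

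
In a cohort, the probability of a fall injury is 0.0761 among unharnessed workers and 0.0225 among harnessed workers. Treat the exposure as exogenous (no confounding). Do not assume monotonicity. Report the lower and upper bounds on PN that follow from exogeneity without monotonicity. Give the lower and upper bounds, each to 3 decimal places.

Let p₁ = 0.0761, p₀ = 0.0225.
Under exogeneity alone the bounds on PN are max{0,(p₁−p₀)/p₁} ≤ PN ≤ min{1,(1−p₀)/p₁}.
  lower = (p₁ − p₀)/p₁ = 0.0536 / 0.0761 ≈ 0.7043
  upper = min{1, (1 − p₀)/p₁} = 0.9775 / 0.0761 ≈ 12.8449 → capped at 1

0.704 ≤ PN ≤ 1.000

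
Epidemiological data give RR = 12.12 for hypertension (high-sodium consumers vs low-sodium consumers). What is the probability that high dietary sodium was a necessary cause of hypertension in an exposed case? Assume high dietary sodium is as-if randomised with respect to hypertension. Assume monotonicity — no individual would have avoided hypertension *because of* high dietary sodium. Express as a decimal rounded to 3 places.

Under exogeneity and monotonicity, PN = (RR − 1) / RR = 1 − 1/RR.
PN = (12.12 − 1) / 12.12 = 11.12 / 12.12 ≈ 0.9175

PN ≈ 0.917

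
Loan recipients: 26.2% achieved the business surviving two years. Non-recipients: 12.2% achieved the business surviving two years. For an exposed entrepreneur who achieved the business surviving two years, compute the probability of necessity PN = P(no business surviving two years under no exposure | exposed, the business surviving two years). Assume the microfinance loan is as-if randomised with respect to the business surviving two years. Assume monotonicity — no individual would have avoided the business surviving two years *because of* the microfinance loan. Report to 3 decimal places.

PN ≈ 0.534

p₁ = 0.262, p₀ = 0.122.
Under exogeneity and monotonicity, PN = (p₁ − p₀) / p₁.
PN = (0.262 − 0.122) / 0.262 = 0.14 / 0.262 ≈ 0.5344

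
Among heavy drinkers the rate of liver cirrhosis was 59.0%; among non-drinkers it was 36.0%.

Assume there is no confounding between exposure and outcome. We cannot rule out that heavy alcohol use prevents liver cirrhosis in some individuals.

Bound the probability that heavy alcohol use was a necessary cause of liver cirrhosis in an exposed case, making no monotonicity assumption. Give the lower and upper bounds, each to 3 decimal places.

0.390 ≤ PN ≤ 1.000

p₁ = 0.59, p₀ = 0.36.
Under exogeneity alone the bounds on PN are max{0,(p₁−p₀)/p₁} ≤ PN ≤ min{1,(1−p₀)/p₁}.
  lower = (p₁ − p₀)/p₁ = 0.23 / 0.59 ≈ 0.3898
  upper = min{1, (1 − p₀)/p₁} = 0.64 / 0.59 ≈ 1.0847 → capped at 1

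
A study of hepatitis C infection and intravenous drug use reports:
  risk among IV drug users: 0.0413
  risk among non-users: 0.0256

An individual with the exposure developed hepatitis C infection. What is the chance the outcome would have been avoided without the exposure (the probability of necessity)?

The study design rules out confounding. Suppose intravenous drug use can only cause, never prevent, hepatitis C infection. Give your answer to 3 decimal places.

PN ≈ 0.380

Let p₁ = 0.0413, p₀ = 0.0256.
Under exogeneity and monotonicity, PN = (p₁ − p₀) / p₁.
PN = (0.0413 − 0.0256) / 0.0413 = 0.0157 / 0.0413 ≈ 0.3801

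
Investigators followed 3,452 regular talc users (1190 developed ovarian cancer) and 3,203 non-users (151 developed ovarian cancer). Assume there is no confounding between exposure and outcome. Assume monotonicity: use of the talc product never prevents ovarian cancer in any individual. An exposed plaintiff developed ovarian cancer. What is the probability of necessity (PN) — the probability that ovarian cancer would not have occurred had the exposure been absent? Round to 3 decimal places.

PN ≈ 0.863

p₁ = P(outcome | exposed) = 1190/3452 = 0.34473
p₀ = P(outcome | unexposed) = 151/3203 = 0.047143
Under exogeneity and monotonicity, PN = (p₁ − p₀) / p₁.
PN = (0.34473 − 0.047143) / 0.34473 = 0.29758 / 0.34473 ≈ 0.8632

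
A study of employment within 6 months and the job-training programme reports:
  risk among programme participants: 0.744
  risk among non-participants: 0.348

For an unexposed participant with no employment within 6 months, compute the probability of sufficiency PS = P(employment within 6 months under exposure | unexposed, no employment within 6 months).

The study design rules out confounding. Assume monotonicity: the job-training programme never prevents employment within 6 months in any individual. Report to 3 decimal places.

PS ≈ 0.607

Let p₁ = 0.744, p₀ = 0.348.
Under exogeneity and monotonicity, PS = (p₁ − p₀) / (1 − p₀).
PS = (0.744 − 0.348) / (1 − 0.348) = 0.396 / 0.652 ≈ 0.6074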